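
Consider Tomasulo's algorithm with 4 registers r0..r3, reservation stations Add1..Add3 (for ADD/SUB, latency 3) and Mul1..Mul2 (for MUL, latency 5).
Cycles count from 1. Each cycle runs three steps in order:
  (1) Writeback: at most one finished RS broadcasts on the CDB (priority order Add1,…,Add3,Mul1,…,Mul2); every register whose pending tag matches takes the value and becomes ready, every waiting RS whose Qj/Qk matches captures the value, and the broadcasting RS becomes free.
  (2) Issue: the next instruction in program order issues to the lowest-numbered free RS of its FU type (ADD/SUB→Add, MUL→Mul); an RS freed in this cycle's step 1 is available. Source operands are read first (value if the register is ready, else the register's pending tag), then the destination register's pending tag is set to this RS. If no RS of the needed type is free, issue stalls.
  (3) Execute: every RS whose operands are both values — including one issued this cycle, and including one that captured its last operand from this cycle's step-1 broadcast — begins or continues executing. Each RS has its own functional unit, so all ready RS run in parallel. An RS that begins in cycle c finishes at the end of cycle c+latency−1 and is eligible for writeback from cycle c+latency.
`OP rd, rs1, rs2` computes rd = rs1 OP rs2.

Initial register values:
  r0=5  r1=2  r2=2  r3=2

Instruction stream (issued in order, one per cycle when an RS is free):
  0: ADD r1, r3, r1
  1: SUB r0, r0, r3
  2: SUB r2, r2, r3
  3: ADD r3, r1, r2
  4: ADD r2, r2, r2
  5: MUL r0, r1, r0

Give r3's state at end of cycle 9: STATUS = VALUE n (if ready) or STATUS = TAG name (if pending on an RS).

STATUS = VALUE 4

cycle 1: issue ADD r1<-Add1 // r0:5,r1:Add1,r2:2,r3:2
cycle 2: issue SUB r0<-Add2 // r0:Add2,r1:Add1,r2:2,r3:2
cycle 3: issue SUB r2<-Add3 // r0:Add2,r1:Add1,r2:Add3,r3:2
cycle 4: CDB Add1=4; issue ADD r3<-Add1 // r0:Add2,r1:4,r2:Add3,r3:Add1
cycle 5: CDB Add2=3; issue ADD r2<-Add2 // r0:3,r1:4,r2:Add2,r3:Add1
cycle 6: CDB Add3=0; issue MUL r0<-Mul1 // r0:Mul1,r1:4,r2:Add2,r3:Add1
cycle 7: - // r0:Mul1,r1:4,r2:Add2,r3:Add1
cycle 8: - // r0:Mul1,r1:4,r2:Add2,r3:Add1
cycle 9: CDB Add1=4 // r0:Mul1,r1:4,r2:Add2,r3:4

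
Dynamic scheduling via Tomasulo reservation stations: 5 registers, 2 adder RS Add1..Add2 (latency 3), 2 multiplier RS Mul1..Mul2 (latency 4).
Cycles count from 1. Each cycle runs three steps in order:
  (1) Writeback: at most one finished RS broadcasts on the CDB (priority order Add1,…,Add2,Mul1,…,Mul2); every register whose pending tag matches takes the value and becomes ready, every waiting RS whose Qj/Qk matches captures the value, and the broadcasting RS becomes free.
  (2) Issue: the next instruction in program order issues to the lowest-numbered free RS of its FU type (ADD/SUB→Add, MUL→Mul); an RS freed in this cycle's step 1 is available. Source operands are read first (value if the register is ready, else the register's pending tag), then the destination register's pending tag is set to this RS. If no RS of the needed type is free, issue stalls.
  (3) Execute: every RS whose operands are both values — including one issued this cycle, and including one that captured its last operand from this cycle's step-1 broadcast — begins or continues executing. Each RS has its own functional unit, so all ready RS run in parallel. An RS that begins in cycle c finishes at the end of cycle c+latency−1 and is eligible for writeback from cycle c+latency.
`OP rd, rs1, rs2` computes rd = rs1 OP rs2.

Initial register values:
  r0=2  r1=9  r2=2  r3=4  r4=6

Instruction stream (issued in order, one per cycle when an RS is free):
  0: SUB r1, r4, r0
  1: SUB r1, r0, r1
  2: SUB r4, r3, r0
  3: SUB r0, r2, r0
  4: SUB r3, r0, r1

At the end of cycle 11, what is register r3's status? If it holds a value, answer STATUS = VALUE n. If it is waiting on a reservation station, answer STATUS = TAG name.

STATUS = TAG Add2

  c1: issue SUB r1<-Add1  regs: r0:2,r1:Add1,r2:2,r3:4,r4:6
  c2: issue SUB r1<-Add2  regs: r0:2,r1:Add2,r2:2,r3:4,r4:6
  c3: stall  regs: r0:2,r1:Add2,r2:2,r3:4,r4:6
  c4: CDB Add1=4; issue SUB r4<-Add1  regs: r0:2,r1:Add2,r2:2,r3:4,r4:Add1
  c5: stall  regs: r0:2,r1:Add2,r2:2,r3:4,r4:Add1
  c6: stall  regs: r0:2,r1:Add2,r2:2,r3:4,r4:Add1
  c7: CDB Add1=2; issue SUB r0<-Add1  regs: r0:Add1,r1:Add2,r2:2,r3:4,r4:2
  c8: CDB Add2=-2; issue SUB r3<-Add2  regs: r0:Add1,r1:-2,r2:2,r3:Add2,r4:2
  c9: -  regs: r0:Add1,r1:-2,r2:2,r3:Add2,r4:2
  c10: CDB Add1=0  regs: r0:0,r1:-2,r2:2,r3:Add2,r4:2
  c11: -  regs: r0:0,r1:-2,r2:2,r3:Add2,r4:2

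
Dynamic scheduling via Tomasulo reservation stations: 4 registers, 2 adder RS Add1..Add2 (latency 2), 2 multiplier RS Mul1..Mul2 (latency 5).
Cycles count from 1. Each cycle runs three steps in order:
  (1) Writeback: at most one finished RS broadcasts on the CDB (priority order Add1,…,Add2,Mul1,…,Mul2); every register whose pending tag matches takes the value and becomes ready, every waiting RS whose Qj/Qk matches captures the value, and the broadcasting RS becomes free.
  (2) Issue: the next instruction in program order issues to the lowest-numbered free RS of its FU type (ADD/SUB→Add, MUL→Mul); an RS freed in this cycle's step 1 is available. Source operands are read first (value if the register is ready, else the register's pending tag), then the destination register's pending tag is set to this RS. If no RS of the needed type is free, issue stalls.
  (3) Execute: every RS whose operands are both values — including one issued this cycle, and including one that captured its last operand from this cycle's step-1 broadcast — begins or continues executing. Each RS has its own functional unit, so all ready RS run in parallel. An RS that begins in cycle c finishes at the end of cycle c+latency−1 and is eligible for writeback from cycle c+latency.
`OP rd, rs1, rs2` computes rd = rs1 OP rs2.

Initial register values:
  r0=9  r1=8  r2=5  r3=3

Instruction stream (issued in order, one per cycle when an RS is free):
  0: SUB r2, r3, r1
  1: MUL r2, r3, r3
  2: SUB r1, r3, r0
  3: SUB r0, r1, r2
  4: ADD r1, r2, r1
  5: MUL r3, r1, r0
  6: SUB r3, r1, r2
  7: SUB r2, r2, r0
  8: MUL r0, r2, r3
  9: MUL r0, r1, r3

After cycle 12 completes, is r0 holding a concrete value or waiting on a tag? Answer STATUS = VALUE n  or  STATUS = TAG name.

STATUS = TAG Mul1

  c1: issue SUB r2<-Add1  regs: r0:9,r1:8,r2:Add1,r3:3
  c2: issue MUL r2<-Mul1  regs: r0:9,r1:8,r2:Mul1,r3:3
  c3: CDB Add1=-5; issue SUB r1<-Add1  regs: r0:9,r1:Add1,r2:Mul1,r3:3
  c4: issue SUB r0<-Add2  regs: r0:Add2,r1:Add1,r2:Mul1,r3:3
  c5: CDB Add1=-6; issue ADD r1<-Add1  regs: r0:Add2,r1:Add1,r2:Mul1,r3:3
  c6: issue MUL r3<-Mul2  regs: r0:Add2,r1:Add1,r2:Mul1,r3:Mul2
  c7: CDB Mul1=9; stall  regs: r0:Add2,r1:Add1,r2:9,r3:Mul2
  c8: stall  regs: r0:Add2,r1:Add1,r2:9,r3:Mul2
  c9: CDB Add1=3; issue SUB r3<-Add1  regs: r0:Add2,r1:3,r2:9,r3:Add1
  c10: CDB Add2=-15; issue SUB r2<-Add2  regs: r0:-15,r1:3,r2:Add2,r3:Add1
  c11: CDB Add1=-6; issue MUL r0<-Mul1  regs: r0:Mul1,r1:3,r2:Add2,r3:-6
  c12: CDB Add2=24; stall  regs: r0:Mul1,r1:3,r2:24,r3:-6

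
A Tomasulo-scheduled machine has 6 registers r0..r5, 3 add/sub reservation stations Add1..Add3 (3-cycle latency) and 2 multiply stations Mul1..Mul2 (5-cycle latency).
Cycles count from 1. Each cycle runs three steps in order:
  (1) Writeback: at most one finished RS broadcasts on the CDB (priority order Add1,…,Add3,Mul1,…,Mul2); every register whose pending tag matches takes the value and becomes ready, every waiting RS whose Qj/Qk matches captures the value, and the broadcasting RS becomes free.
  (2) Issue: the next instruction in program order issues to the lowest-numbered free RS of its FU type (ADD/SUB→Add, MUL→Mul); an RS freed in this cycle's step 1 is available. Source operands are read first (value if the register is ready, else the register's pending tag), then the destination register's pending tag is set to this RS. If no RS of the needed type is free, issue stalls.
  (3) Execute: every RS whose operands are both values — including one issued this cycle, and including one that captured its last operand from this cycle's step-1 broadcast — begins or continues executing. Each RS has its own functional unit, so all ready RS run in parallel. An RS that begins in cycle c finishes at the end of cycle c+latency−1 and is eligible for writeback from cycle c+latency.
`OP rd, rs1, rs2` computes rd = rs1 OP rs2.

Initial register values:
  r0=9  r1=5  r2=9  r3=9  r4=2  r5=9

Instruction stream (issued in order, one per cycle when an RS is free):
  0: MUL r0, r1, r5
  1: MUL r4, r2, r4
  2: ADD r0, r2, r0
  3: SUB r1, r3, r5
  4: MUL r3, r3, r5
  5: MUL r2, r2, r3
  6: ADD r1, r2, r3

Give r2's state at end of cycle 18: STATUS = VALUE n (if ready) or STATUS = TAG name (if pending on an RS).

STATUS = VALUE 729

cycle 1: issue MUL r0<-Mul1 // r0:Mul1,r1:5,r2:9,r3:9,r4:2,r5:9
cycle 2: issue MUL r4<-Mul2 // r0:Mul1,r1:5,r2:9,r3:9,r4:Mul2,r5:9
cycle 3: issue ADD r0<-Add1 // r0:Add1,r1:5,r2:9,r3:9,r4:Mul2,r5:9
cycle 4: issue SUB r1<-Add2 // r0:Add1,r1:Add2,r2:9,r3:9,r4:Mul2,r5:9
cycle 5: stall // r0:Add1,r1:Add2,r2:9,r3:9,r4:Mul2,r5:9
cycle 6: CDB Mul1=45; issue MUL r3<-Mul1 // r0:Add1,r1:Add2,r2:9,r3:Mul1,r4:Mul2,r5:9
cycle 7: CDB Add2=0; stall // r0:Add1,r1:0,r2:9,r3:Mul1,r4:Mul2,r5:9
cycle 8: CDB Mul2=18; issue MUL r2<-Mul2 // r0:Add1,r1:0,r2:Mul2,r3:Mul1,r4:18,r5:9
cycle 9: CDB Add1=54; issue ADD r1<-Add1 // r0:54,r1:Add1,r2:Mul2,r3:Mul1,r4:18,r5:9
cycle 10: - // r0:54,r1:Add1,r2:Mul2,r3:Mul1,r4:18,r5:9
cycle 11: CDB Mul1=81 // r0:54,r1:Add1,r2:Mul2,r3:81,r4:18,r5:9
cycle 12: - // r0:54,r1:Add1,r2:Mul2,r3:81,r4:18,r5:9
cycle 13: - // r0:54,r1:Add1,r2:Mul2,r3:81,r4:18,r5:9
cycle 14: - // r0:54,r1:Add1,r2:Mul2,r3:81,r4:18,r5:9
cycle 15: - // r0:54,r1:Add1,r2:Mul2,r3:81,r4:18,r5:9
cycle 16: CDB Mul2=729 // r0:54,r1:Add1,r2:729,r3:81,r4:18,r5:9
cycle 17: - // r0:54,r1:Add1,r2:729,r3:81,r4:18,r5:9
cycle 18: - // r0:54,r1:Add1,r2:729,r3:81,r4:18,r5:9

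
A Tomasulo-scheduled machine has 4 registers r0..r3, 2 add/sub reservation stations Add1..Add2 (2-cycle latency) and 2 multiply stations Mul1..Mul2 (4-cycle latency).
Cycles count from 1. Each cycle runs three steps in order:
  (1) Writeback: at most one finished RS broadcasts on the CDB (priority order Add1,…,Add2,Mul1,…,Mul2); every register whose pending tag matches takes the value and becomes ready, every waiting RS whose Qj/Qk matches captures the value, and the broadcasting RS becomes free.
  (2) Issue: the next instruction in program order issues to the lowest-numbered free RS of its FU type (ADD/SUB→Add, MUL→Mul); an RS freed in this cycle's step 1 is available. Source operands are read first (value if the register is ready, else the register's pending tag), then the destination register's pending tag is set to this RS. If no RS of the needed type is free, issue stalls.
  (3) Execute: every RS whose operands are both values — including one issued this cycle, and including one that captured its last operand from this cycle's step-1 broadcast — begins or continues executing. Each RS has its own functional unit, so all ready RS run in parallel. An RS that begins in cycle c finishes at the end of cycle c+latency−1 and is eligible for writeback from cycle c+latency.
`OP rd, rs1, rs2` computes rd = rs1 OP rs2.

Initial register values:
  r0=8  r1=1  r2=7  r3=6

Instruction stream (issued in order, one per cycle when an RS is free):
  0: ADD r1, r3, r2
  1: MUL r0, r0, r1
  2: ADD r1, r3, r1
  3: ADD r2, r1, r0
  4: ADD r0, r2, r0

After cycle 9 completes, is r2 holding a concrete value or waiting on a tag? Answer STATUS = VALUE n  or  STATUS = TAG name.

c1: issue ADD r1<-Add1 | r0:8,r1:Add1,r2:7,r3:6
c2: issue MUL r0<-Mul1 | r0:Mul1,r1:Add1,r2:7,r3:6
c3: CDB Add1=13; issue ADD r1<-Add1 | r0:Mul1,r1:Add1,r2:7,r3:6
c4: issue ADD r2<-Add2 | r0:Mul1,r1:Add1,r2:Add2,r3:6
c5: CDB Add1=19; issue ADD r0<-Add1 | r0:Add1,r1:19,r2:Add2,r3:6
c6: - | r0:Add1,r1:19,r2:Add2,r3:6
c7: CDB Mul1=104 | r0:Add1,r1:19,r2:Add2,r3:6
c8: - | r0:Add1,r1:19,r2:Add2,r3:6
c9: CDB Add2=123 | r0:Add1,r1:19,r2:123,r3:6

STATUS = VALUE 123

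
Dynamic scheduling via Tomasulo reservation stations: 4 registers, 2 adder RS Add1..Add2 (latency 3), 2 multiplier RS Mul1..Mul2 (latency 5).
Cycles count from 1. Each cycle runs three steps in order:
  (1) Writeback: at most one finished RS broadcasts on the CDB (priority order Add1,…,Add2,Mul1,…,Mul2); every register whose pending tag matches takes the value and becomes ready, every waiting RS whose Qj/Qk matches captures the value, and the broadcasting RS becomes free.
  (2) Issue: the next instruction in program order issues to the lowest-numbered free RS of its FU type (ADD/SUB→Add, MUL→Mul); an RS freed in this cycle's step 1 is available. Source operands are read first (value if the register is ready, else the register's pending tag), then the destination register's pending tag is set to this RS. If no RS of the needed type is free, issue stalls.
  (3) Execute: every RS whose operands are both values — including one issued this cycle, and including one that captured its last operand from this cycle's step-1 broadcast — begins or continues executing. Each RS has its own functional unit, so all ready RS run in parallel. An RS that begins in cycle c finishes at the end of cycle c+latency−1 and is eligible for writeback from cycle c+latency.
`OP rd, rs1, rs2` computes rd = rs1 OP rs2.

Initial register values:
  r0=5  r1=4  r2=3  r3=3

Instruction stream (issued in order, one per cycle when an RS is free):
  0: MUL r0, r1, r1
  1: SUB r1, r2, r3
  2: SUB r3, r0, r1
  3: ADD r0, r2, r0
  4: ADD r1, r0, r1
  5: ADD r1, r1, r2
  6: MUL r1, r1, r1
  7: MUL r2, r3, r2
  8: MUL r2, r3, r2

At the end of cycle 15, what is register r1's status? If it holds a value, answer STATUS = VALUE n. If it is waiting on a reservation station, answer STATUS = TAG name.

  c1: issue MUL r0<-Mul1  regs: r0:Mul1,r1:4,r2:3,r3:3
  c2: issue SUB r1<-Add1  regs: r0:Mul1,r1:Add1,r2:3,r3:3
  c3: issue SUB r3<-Add2  regs: r0:Mul1,r1:Add1,r2:3,r3:Add2
  c4: stall  regs: r0:Mul1,r1:Add1,r2:3,r3:Add2
  c5: CDB Add1=0; issue ADD r0<-Add1  regs: r0:Add1,r1:0,r2:3,r3:Add2
  c6: CDB Mul1=16; stall  regs: r0:Add1,r1:0,r2:3,r3:Add2
  c7: stall  regs: r0:Add1,r1:0,r2:3,r3:Add2
  c8: stall  regs: r0:Add1,r1:0,r2:3,r3:Add2
  c9: CDB Add1=19; issue ADD r1<-Add1  regs: r0:19,r1:Add1,r2:3,r3:Add2
  c10: CDB Add2=16; issue ADD r1<-Add2  regs: r0:19,r1:Add2,r2:3,r3:16
  c11: issue MUL r1<-Mul1  regs: r0:19,r1:Mul1,r2:3,r3:16
  c12: CDB Add1=19; issue MUL r2<-Mul2  regs: r0:19,r1:Mul1,r2:Mul2,r3:16
  c13: stall  regs: r0:19,r1:Mul1,r2:Mul2,r3:16
  c14: stall  regs: r0:19,r1:Mul1,r2:Mul2,r3:16
  c15: CDB Add2=22; stall  regs: r0:19,r1:Mul1,r2:Mul2,r3:16

STATUS = TAG Mul1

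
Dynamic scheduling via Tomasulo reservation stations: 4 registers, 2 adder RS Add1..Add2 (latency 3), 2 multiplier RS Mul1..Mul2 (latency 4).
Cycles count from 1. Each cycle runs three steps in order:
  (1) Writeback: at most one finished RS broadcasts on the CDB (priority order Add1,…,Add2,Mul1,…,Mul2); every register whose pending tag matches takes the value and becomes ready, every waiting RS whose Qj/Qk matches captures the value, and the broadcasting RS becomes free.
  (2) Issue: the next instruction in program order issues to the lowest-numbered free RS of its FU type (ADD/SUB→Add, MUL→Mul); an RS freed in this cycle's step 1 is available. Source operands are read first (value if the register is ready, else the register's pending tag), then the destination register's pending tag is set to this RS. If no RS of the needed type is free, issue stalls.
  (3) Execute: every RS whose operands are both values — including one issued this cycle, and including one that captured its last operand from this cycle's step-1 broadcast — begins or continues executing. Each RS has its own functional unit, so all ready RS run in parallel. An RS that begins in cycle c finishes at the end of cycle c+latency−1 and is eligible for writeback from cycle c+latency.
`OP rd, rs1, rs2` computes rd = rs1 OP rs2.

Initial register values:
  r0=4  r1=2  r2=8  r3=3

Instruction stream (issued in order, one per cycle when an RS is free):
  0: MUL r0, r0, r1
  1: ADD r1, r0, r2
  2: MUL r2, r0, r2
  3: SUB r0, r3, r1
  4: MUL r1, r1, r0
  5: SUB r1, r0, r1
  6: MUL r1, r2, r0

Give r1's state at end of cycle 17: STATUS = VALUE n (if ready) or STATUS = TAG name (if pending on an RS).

  c1: issue MUL r0<-Mul1  regs: r0:Mul1,r1:2,r2:8,r3:3
  c2: issue ADD r1<-Add1  regs: r0:Mul1,r1:Add1,r2:8,r3:3
  c3: issue MUL r2<-Mul2  regs: r0:Mul1,r1:Add1,r2:Mul2,r3:3
  c4: issue SUB r0<-Add2  regs: r0:Add2,r1:Add1,r2:Mul2,r3:3
  c5: CDB Mul1=8; issue MUL r1<-Mul1  regs: r0:Add2,r1:Mul1,r2:Mul2,r3:3
  c6: stall  regs: r0:Add2,r1:Mul1,r2:Mul2,r3:3
  c7: stall  regs: r0:Add2,r1:Mul1,r2:Mul2,r3:3
  c8: CDB Add1=16; issue SUB r1<-Add1  regs: r0:Add2,r1:Add1,r2:Mul2,r3:3
  c9: CDB Mul2=64; issue MUL r1<-Mul2  regs: r0:Add2,r1:Mul2,r2:64,r3:3
  c10: -  regs: r0:Add2,r1:Mul2,r2:64,r3:3
  c11: CDB Add2=-13  regs: r0:-13,r1:Mul2,r2:64,r3:3
  c12: -  regs: r0:-13,r1:Mul2,r2:64,r3:3
  c13: -  regs: r0:-13,r1:Mul2,r2:64,r3:3
  c14: -  regs: r0:-13,r1:Mul2,r2:64,r3:3
  c15: CDB Mul1=-208  regs: r0:-13,r1:Mul2,r2:64,r3:3
  c16: CDB Mul2=-832  regs: r0:-13,r1:-832,r2:64,r3:3
  c17: -  regs: r0:-13,r1:-832,r2:64,r3:3

STATUS = VALUE -832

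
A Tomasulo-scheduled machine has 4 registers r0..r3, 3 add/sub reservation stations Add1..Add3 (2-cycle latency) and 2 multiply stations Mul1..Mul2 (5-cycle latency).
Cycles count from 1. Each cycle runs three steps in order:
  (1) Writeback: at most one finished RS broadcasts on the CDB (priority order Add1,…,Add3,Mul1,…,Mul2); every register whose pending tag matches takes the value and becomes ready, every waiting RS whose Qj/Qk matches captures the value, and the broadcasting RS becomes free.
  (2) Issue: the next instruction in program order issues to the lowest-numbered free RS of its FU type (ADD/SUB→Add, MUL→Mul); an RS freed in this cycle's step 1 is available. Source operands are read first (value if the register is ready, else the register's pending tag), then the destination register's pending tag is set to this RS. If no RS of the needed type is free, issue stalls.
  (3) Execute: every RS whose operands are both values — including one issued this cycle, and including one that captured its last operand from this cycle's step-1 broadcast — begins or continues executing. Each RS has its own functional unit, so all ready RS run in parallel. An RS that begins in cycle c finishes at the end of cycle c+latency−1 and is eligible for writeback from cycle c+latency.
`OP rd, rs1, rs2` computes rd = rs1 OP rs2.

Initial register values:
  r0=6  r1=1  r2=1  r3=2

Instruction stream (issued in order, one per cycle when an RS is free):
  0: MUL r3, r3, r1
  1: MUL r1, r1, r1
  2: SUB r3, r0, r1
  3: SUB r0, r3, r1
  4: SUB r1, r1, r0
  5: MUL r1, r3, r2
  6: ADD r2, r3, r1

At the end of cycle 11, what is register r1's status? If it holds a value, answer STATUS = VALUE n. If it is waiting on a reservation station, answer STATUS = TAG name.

STATUS = TAG Mul1

cycle 1: issue MUL r3<-Mul1 // r0:6,r1:1,r2:1,r3:Mul1
cycle 2: issue MUL r1<-Mul2 // r0:6,r1:Mul2,r2:1,r3:Mul1
cycle 3: issue SUB r3<-Add1 // r0:6,r1:Mul2,r2:1,r3:Add1
cycle 4: issue SUB r0<-Add2 // r0:Add2,r1:Mul2,r2:1,r3:Add1
cycle 5: issue SUB r1<-Add3 // r0:Add2,r1:Add3,r2:1,r3:Add1
cycle 6: CDB Mul1=2; issue MUL r1<-Mul1 // r0:Add2,r1:Mul1,r2:1,r3:Add1
cycle 7: CDB Mul2=1; stall // r0:Add2,r1:Mul1,r2:1,r3:Add1
cycle 8: stall // r0:Add2,r1:Mul1,r2:1,r3:Add1
cycle 9: CDB Add1=5; issue ADD r2<-Add1 // r0:Add2,r1:Mul1,r2:Add1,r3:5
cycle 10: - // r0:Add2,r1:Mul1,r2:Add1,r3:5
cycle 11: CDB Add2=4 // r0:4,r1:Mul1,r2:Add1,r3:5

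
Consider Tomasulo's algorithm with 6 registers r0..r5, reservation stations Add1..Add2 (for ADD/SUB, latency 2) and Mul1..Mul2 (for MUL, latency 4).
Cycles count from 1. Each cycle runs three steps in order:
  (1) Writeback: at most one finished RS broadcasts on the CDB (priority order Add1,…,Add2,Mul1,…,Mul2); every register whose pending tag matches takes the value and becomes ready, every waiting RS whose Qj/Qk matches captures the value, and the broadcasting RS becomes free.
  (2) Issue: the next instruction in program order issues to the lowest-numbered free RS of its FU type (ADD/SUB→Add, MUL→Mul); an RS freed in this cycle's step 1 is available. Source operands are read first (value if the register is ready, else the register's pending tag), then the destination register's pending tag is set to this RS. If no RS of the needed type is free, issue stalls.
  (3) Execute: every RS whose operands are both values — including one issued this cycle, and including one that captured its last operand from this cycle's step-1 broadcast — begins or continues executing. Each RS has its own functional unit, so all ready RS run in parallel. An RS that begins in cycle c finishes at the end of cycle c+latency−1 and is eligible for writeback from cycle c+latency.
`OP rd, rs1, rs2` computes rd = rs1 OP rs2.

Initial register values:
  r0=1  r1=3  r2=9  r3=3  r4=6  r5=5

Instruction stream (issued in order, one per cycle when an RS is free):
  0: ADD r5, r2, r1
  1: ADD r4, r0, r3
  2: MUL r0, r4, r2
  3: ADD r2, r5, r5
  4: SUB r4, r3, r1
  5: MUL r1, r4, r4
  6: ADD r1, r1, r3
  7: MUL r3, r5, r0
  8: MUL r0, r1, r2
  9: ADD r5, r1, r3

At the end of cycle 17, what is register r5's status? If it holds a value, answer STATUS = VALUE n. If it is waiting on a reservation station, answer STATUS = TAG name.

cycle 1: issue ADD r5<-Add1 // r0:1,r1:3,r2:9,r3:3,r4:6,r5:Add1
cycle 2: issue ADD r4<-Add2 // r0:1,r1:3,r2:9,r3:3,r4:Add2,r5:Add1
cycle 3: CDB Add1=12; issue MUL r0<-Mul1 // r0:Mul1,r1:3,r2:9,r3:3,r4:Add2,r5:12
cycle 4: CDB Add2=4; issue ADD r2<-Add1 // r0:Mul1,r1:3,r2:Add1,r3:3,r4:4,r5:12
cycle 5: issue SUB r4<-Add2 // r0:Mul1,r1:3,r2:Add1,r3:3,r4:Add2,r5:12
cycle 6: CDB Add1=24; issue MUL r1<-Mul2 // r0:Mul1,r1:Mul2,r2:24,r3:3,r4:Add2,r5:12
cycle 7: CDB Add2=0; issue ADD r1<-Add1 // r0:Mul1,r1:Add1,r2:24,r3:3,r4:0,r5:12
cycle 8: CDB Mul1=36; issue MUL r3<-Mul1 // r0:36,r1:Add1,r2:24,r3:Mul1,r4:0,r5:12
cycle 9: stall // r0:36,r1:Add1,r2:24,r3:Mul1,r4:0,r5:12
cycle 10: stall // r0:36,r1:Add1,r2:24,r3:Mul1,r4:0,r5:12
cycle 11: CDB Mul2=0; issue MUL r0<-Mul2 // r0:Mul2,r1:Add1,r2:24,r3:Mul1,r4:0,r5:12
cycle 12: CDB Mul1=432; issue ADD r5<-Add2 // r0:Mul2,r1:Add1,r2:24,r3:432,r4:0,r5:Add2
cycle 13: CDB Add1=3 // r0:Mul2,r1:3,r2:24,r3:432,r4:0,r5:Add2
cycle 14: - // r0:Mul2,r1:3,r2:24,r3:432,r4:0,r5:Add2
cycle 15: CDB Add2=435 // r0:Mul2,r1:3,r2:24,r3:432,r4:0,r5:435
cycle 16: - // r0:Mul2,r1:3,r2:24,r3:432,r4:0,r5:435
cycle 17: CDB Mul2=72 // r0:72,r1:3,r2:24,r3:432,r4:0,r5:435

STATUS = VALUE 435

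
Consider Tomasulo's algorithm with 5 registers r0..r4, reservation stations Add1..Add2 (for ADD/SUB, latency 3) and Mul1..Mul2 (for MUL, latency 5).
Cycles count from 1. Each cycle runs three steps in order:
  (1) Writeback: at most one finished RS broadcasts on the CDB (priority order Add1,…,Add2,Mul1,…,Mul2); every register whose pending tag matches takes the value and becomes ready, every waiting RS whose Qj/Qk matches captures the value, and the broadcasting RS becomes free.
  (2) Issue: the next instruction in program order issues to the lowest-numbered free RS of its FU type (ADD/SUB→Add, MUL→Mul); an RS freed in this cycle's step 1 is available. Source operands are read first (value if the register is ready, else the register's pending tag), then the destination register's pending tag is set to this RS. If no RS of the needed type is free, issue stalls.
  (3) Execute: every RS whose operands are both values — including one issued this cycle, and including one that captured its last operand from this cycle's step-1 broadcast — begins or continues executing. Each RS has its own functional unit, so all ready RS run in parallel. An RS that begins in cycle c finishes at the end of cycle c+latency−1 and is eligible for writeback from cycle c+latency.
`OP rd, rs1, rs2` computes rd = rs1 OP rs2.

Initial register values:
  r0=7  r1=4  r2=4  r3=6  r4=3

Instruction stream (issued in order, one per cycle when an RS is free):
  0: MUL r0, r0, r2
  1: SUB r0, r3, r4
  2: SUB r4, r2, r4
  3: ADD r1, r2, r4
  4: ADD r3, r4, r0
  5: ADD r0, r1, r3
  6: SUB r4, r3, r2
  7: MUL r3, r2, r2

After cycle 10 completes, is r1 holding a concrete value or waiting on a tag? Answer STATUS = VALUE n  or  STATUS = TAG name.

STATUS = VALUE 5

cycle 1: issue MUL r0<-Mul1 // r0:Mul1,r1:4,r2:4,r3:6,r4:3
cycle 2: issue SUB r0<-Add1 // r0:Add1,r1:4,r2:4,r3:6,r4:3
cycle 3: issue SUB r4<-Add2 // r0:Add1,r1:4,r2:4,r3:6,r4:Add2
cycle 4: stall // r0:Add1,r1:4,r2:4,r3:6,r4:Add2
cycle 5: CDB Add1=3; issue ADD r1<-Add1 // r0:3,r1:Add1,r2:4,r3:6,r4:Add2
cycle 6: CDB Add2=1; issue ADD r3<-Add2 // r0:3,r1:Add1,r2:4,r3:Add2,r4:1
cycle 7: CDB Mul1=28; stall // r0:3,r1:Add1,r2:4,r3:Add2,r4:1
cycle 8: stall // r0:3,r1:Add1,r2:4,r3:Add2,r4:1
cycle 9: CDB Add1=5; issue ADD r0<-Add1 // r0:Add1,r1:5,r2:4,r3:Add2,r4:1
cycle 10: CDB Add2=4; issue SUB r4<-Add2 // r0:Add1,r1:5,r2:4,r3:4,r4:Add2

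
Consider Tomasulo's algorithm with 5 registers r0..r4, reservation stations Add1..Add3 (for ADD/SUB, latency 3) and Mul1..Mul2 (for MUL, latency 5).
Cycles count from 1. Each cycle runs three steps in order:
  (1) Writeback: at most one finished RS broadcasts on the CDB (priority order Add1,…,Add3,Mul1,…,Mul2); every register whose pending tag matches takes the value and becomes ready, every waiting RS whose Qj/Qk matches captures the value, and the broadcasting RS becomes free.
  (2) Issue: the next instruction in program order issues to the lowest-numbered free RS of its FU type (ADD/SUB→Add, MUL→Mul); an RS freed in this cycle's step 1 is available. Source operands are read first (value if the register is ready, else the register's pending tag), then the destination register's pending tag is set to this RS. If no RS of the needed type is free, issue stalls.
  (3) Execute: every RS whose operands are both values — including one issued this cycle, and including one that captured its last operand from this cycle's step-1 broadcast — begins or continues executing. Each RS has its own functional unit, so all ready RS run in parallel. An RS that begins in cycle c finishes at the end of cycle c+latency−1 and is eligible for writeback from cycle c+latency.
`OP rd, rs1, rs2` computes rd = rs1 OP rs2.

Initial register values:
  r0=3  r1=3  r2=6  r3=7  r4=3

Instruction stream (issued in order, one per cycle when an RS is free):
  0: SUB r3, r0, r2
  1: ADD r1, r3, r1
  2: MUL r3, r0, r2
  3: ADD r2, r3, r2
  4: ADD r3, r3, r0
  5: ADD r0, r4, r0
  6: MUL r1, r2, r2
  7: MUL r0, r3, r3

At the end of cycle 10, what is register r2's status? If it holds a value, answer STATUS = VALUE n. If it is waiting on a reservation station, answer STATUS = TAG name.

  c1: issue SUB r3<-Add1  regs: r0:3,r1:3,r2:6,r3:Add1,r4:3
  c2: issue ADD r1<-Add2  regs: r0:3,r1:Add2,r2:6,r3:Add1,r4:3
  c3: issue MUL r3<-Mul1  regs: r0:3,r1:Add2,r2:6,r3:Mul1,r4:3
  c4: CDB Add1=-3; issue ADD r2<-Add1  regs: r0:3,r1:Add2,r2:Add1,r3:Mul1,r4:3
  c5: issue ADD r3<-Add3  regs: r0:3,r1:Add2,r2:Add1,r3:Add3,r4:3
  c6: stall  regs: r0:3,r1:Add2,r2:Add1,r3:Add3,r4:3
  c7: CDB Add2=0; issue ADD r0<-Add2  regs: r0:Add2,r1:0,r2:Add1,r3:Add3,r4:3
  c8: CDB Mul1=18; issue MUL r1<-Mul1  regs: r0:Add2,r1:Mul1,r2:Add1,r3:Add3,r4:3
  c9: issue MUL r0<-Mul2  regs: r0:Mul2,r1:Mul1,r2:Add1,r3:Add3,r4:3
  c10: CDB Add2=6  regs: r0:Mul2,r1:Mul1,r2:Add1,r3:Add3,r4:3

STATUS = TAG Add1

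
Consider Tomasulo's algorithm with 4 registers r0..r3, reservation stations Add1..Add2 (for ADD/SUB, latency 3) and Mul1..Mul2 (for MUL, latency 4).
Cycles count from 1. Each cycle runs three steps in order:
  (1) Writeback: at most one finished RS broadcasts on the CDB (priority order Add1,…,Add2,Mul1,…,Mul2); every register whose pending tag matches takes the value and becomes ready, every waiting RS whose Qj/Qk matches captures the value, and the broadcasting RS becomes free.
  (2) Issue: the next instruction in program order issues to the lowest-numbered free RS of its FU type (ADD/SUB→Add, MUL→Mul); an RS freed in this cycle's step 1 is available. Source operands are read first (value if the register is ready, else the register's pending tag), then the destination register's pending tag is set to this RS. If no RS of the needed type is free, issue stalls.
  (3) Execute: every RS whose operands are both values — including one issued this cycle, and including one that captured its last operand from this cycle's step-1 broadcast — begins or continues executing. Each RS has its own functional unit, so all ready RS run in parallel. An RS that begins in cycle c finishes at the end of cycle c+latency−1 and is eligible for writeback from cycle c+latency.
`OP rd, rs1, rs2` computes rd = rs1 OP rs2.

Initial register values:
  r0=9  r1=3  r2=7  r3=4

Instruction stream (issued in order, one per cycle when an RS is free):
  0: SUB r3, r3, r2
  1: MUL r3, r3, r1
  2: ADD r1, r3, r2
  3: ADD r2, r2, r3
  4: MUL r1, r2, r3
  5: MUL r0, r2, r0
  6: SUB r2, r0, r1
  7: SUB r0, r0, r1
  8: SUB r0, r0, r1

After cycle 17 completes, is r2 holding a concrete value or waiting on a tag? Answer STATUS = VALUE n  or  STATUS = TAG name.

STATUS = TAG Add1

  c1: issue SUB r3<-Add1  regs: r0:9,r1:3,r2:7,r3:Add1
  c2: issue MUL r3<-Mul1  regs: r0:9,r1:3,r2:7,r3:Mul1
  c3: issue ADD r1<-Add2  regs: r0:9,r1:Add2,r2:7,r3:Mul1
  c4: CDB Add1=-3; issue ADD r2<-Add1  regs: r0:9,r1:Add2,r2:Add1,r3:Mul1
  c5: issue MUL r1<-Mul2  regs: r0:9,r1:Mul2,r2:Add1,r3:Mul1
  c6: stall  regs: r0:9,r1:Mul2,r2:Add1,r3:Mul1
  c7: stall  regs: r0:9,r1:Mul2,r2:Add1,r3:Mul1
  c8: CDB Mul1=-9; issue MUL r0<-Mul1  regs: r0:Mul1,r1:Mul2,r2:Add1,r3:-9
  c9: stall  regs: r0:Mul1,r1:Mul2,r2:Add1,r3:-9
  c10: stall  regs: r0:Mul1,r1:Mul2,r2:Add1,r3:-9
  c11: CDB Add1=-2; issue SUB r2<-Add1  regs: r0:Mul1,r1:Mul2,r2:Add1,r3:-9
  c12: CDB Add2=-2; issue SUB r0<-Add2  regs: r0:Add2,r1:Mul2,r2:Add1,r3:-9
  c13: stall  regs: r0:Add2,r1:Mul2,r2:Add1,r3:-9
  c14: stall  regs: r0:Add2,r1:Mul2,r2:Add1,r3:-9
  c15: CDB Mul1=-18; stall  regs: r0:Add2,r1:Mul2,r2:Add1,r3:-9
  c16: CDB Mul2=18; stall  regs: r0:Add2,r1:18,r2:Add1,r3:-9
  c17: stall  regs: r0:Add2,r1:18,r2:Add1,r3:-9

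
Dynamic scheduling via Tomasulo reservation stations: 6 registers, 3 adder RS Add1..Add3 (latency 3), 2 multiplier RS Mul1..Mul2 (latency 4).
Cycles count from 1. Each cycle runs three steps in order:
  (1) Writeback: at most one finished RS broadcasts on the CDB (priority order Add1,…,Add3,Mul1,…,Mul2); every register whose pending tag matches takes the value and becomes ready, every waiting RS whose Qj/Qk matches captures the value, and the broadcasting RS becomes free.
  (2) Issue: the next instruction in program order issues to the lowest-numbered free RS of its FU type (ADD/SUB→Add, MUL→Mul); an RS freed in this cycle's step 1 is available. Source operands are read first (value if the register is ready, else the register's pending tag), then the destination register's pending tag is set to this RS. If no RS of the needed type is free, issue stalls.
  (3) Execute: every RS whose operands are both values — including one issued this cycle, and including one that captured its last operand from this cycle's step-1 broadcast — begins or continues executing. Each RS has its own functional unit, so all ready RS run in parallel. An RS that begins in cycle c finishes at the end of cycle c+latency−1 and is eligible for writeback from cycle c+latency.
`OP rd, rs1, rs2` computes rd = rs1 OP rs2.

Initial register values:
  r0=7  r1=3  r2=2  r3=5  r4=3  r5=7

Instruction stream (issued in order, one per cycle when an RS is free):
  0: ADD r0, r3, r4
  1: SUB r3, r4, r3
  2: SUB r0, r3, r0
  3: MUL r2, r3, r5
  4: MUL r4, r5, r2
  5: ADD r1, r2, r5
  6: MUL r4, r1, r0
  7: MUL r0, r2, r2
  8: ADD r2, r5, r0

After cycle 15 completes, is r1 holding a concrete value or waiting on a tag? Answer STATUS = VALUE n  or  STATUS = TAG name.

  c1: issue ADD r0<-Add1  regs: r0:Add1,r1:3,r2:2,r3:5,r4:3,r5:7
  c2: issue SUB r3<-Add2  regs: r0:Add1,r1:3,r2:2,r3:Add2,r4:3,r5:7
  c3: issue SUB r0<-Add3  regs: r0:Add3,r1:3,r2:2,r3:Add2,r4:3,r5:7
  c4: CDB Add1=8; issue MUL r2<-Mul1  regs: r0:Add3,r1:3,r2:Mul1,r3:Add2,r4:3,r5:7
  c5: CDB Add2=-2; issue MUL r4<-Mul2  regs: r0:Add3,r1:3,r2:Mul1,r3:-2,r4:Mul2,r5:7
  c6: issue ADD r1<-Add1  regs: r0:Add3,r1:Add1,r2:Mul1,r3:-2,r4:Mul2,r5:7
  c7: stall  regs: r0:Add3,r1:Add1,r2:Mul1,r3:-2,r4:Mul2,r5:7
  c8: CDB Add3=-10; stall  regs: r0:-10,r1:Add1,r2:Mul1,r3:-2,r4:Mul2,r5:7
  c9: CDB Mul1=-14; issue MUL r4<-Mul1  regs: r0:-10,r1:Add1,r2:-14,r3:-2,r4:Mul1,r5:7
  c10: stall  regs: r0:-10,r1:Add1,r2:-14,r3:-2,r4:Mul1,r5:7
  c11: stall  regs: r0:-10,r1:Add1,r2:-14,r3:-2,r4:Mul1,r5:7
  c12: CDB Add1=-7; stall  regs: r0:-10,r1:-7,r2:-14,r3:-2,r4:Mul1,r5:7
  c13: CDB Mul2=-98; issue MUL r0<-Mul2  regs: r0:Mul2,r1:-7,r2:-14,r3:-2,r4:Mul1,r5:7
  c14: issue ADD r2<-Add1  regs: r0:Mul2,r1:-7,r2:Add1,r3:-2,r4:Mul1,r5:7
  c15: -  regs: r0:Mul2,r1:-7,r2:Add1,r3:-2,r4:Mul1,r5:7

STATUS = VALUE -7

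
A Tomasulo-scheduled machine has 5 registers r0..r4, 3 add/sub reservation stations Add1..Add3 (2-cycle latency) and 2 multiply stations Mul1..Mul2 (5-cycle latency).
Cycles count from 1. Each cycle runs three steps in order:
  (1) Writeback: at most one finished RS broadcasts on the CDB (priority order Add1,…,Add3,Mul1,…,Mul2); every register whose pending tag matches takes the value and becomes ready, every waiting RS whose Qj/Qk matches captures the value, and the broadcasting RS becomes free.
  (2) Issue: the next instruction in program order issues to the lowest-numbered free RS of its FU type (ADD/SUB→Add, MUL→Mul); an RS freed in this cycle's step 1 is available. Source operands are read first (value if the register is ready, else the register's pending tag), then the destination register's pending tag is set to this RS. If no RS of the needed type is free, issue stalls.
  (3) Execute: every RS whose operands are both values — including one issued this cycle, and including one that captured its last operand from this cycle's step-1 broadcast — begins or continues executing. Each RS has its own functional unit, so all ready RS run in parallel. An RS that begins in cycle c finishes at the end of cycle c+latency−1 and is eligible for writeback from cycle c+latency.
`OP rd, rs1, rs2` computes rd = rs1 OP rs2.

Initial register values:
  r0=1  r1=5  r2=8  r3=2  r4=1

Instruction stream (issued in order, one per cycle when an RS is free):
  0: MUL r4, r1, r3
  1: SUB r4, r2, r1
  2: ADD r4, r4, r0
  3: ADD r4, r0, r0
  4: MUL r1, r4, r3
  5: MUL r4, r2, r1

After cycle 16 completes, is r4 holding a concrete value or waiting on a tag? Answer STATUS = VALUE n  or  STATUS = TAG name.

STATUS = VALUE 32

c1: issue MUL r4<-Mul1 | r0:1,r1:5,r2:8,r3:2,r4:Mul1
c2: issue SUB r4<-Add1 | r0:1,r1:5,r2:8,r3:2,r4:Add1
c3: issue ADD r4<-Add2 | r0:1,r1:5,r2:8,r3:2,r4:Add2
c4: CDB Add1=3; issue ADD r4<-Add1 | r0:1,r1:5,r2:8,r3:2,r4:Add1
c5: issue MUL r1<-Mul2 | r0:1,r1:Mul2,r2:8,r3:2,r4:Add1
c6: CDB Add1=2; stall | r0:1,r1:Mul2,r2:8,r3:2,r4:2
c7: CDB Add2=4; stall | r0:1,r1:Mul2,r2:8,r3:2,r4:2
c8: CDB Mul1=10; issue MUL r4<-Mul1 | r0:1,r1:Mul2,r2:8,r3:2,r4:Mul1
c9: - | r0:1,r1:Mul2,r2:8,r3:2,r4:Mul1
c10: - | r0:1,r1:Mul2,r2:8,r3:2,r4:Mul1
c11: CDB Mul2=4 | r0:1,r1:4,r2:8,r3:2,r4:Mul1
c12: - | r0:1,r1:4,r2:8,r3:2,r4:Mul1
c13: - | r0:1,r1:4,r2:8,r3:2,r4:Mul1
c14: - | r0:1,r1:4,r2:8,r3:2,r4:Mul1
c15: - | r0:1,r1:4,r2:8,r3:2,r4:Mul1
c16: CDB Mul1=32 | r0:1,r1:4,r2:8,r3:2,r4:32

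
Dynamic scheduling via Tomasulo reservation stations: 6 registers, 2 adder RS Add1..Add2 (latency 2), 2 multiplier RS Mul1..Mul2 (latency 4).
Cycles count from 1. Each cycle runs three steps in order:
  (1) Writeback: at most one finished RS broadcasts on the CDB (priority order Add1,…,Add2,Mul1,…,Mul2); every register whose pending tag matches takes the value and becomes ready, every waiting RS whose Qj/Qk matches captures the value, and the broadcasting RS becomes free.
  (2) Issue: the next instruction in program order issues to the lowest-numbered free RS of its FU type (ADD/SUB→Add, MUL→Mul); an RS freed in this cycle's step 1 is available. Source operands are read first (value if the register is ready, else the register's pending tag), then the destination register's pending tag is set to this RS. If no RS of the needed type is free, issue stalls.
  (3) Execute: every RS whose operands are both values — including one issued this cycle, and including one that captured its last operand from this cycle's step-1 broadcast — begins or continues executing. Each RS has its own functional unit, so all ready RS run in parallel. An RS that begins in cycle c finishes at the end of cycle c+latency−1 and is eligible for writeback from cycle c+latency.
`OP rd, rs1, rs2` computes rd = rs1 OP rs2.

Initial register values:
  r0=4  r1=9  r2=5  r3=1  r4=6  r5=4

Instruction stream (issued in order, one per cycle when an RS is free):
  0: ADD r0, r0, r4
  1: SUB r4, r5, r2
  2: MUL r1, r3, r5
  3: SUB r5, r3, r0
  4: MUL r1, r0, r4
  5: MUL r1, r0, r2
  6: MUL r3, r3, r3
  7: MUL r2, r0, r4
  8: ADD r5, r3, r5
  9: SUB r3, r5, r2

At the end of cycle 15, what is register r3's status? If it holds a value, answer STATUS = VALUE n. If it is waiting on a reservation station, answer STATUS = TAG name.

STATUS = TAG Add2

cycle 1: issue ADD r0<-Add1 // r0:Add1,r1:9,r2:5,r3:1,r4:6,r5:4
cycle 2: issue SUB r4<-Add2 // r0:Add1,r1:9,r2:5,r3:1,r4:Add2,r5:4
cycle 3: CDB Add1=10; issue MUL r1<-Mul1 // r0:10,r1:Mul1,r2:5,r3:1,r4:Add2,r5:4
cycle 4: CDB Add2=-1; issue SUB r5<-Add1 // r0:10,r1:Mul1,r2:5,r3:1,r4:-1,r5:Add1
cycle 5: issue MUL r1<-Mul2 // r0:10,r1:Mul2,r2:5,r3:1,r4:-1,r5:Add1
cycle 6: CDB Add1=-9; stall // r0:10,r1:Mul2,r2:5,r3:1,r4:-1,r5:-9
cycle 7: CDB Mul1=4; issue MUL r1<-Mul1 // r0:10,r1:Mul1,r2:5,r3:1,r4:-1,r5:-9
cycle 8: stall // r0:10,r1:Mul1,r2:5,r3:1,r4:-1,r5:-9
cycle 9: CDB Mul2=-10; issue MUL r3<-Mul2 // r0:10,r1:Mul1,r2:5,r3:Mul2,r4:-1,r5:-9
cycle 10: stall // r0:10,r1:Mul1,r2:5,r3:Mul2,r4:-1,r5:-9
cycle 11: CDB Mul1=50; issue MUL r2<-Mul1 // r0:10,r1:50,r2:Mul1,r3:Mul2,r4:-1,r5:-9
cycle 12: issue ADD r5<-Add1 // r0:10,r1:50,r2:Mul1,r3:Mul2,r4:-1,r5:Add1
cycle 13: CDB Mul2=1; issue SUB r3<-Add2 // r0:10,r1:50,r2:Mul1,r3:Add2,r4:-1,r5:Add1
cycle 14: - // r0:10,r1:50,r2:Mul1,r3:Add2,r4:-1,r5:Add1
cycle 15: CDB Add1=-8 // r0:10,r1:50,r2:Mul1,r3:Add2,r4:-1,r5:-8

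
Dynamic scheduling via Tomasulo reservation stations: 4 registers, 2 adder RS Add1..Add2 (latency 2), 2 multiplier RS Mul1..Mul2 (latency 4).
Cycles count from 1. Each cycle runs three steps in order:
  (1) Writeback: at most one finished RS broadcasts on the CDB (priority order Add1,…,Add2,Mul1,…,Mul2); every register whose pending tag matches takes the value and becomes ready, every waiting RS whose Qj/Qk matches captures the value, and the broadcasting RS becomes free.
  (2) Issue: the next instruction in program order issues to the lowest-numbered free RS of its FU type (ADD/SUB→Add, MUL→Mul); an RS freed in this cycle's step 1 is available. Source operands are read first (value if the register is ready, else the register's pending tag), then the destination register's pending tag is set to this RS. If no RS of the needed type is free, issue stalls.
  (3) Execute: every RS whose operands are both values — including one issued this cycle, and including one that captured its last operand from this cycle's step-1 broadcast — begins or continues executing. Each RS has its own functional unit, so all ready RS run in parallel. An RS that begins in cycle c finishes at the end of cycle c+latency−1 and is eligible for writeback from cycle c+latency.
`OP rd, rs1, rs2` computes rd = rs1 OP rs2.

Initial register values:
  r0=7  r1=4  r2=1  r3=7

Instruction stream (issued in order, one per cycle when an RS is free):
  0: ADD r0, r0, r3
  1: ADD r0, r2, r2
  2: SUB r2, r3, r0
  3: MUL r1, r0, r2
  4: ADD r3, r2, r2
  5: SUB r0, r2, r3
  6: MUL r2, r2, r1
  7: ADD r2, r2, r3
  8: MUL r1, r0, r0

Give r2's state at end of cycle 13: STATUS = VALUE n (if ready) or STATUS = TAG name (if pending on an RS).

c1: issue ADD r0<-Add1 | r0:Add1,r1:4,r2:1,r3:7
c2: issue ADD r0<-Add2 | r0:Add2,r1:4,r2:1,r3:7
c3: CDB Add1=14; issue SUB r2<-Add1 | r0:Add2,r1:4,r2:Add1,r3:7
c4: CDB Add2=2; issue MUL r1<-Mul1 | r0:2,r1:Mul1,r2:Add1,r3:7
c5: issue ADD r3<-Add2 | r0:2,r1:Mul1,r2:Add1,r3:Add2
c6: CDB Add1=5; issue SUB r0<-Add1 | r0:Add1,r1:Mul1,r2:5,r3:Add2
c7: issue MUL r2<-Mul2 | r0:Add1,r1:Mul1,r2:Mul2,r3:Add2
c8: CDB Add2=10; issue ADD r2<-Add2 | r0:Add1,r1:Mul1,r2:Add2,r3:10
c9: stall | r0:Add1,r1:Mul1,r2:Add2,r3:10
c10: CDB Add1=-5; stall | r0:-5,r1:Mul1,r2:Add2,r3:10
c11: CDB Mul1=10; issue MUL r1<-Mul1 | r0:-5,r1:Mul1,r2:Add2,r3:10
c12: - | r0:-5,r1:Mul1,r2:Add2,r3:10
c13: - | r0:-5,r1:Mul1,r2:Add2,r3:10

STATUS = TAG Add2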